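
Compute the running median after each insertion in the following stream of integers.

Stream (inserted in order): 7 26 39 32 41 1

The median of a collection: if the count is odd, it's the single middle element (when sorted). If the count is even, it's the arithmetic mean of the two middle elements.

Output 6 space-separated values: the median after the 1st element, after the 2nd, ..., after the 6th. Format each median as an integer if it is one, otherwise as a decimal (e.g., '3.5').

Answer: 7 16.5 26 29 32 29

Derivation:
Step 1: insert 7 -> lo=[7] (size 1, max 7) hi=[] (size 0) -> median=7
Step 2: insert 26 -> lo=[7] (size 1, max 7) hi=[26] (size 1, min 26) -> median=16.5
Step 3: insert 39 -> lo=[7, 26] (size 2, max 26) hi=[39] (size 1, min 39) -> median=26
Step 4: insert 32 -> lo=[7, 26] (size 2, max 26) hi=[32, 39] (size 2, min 32) -> median=29
Step 5: insert 41 -> lo=[7, 26, 32] (size 3, max 32) hi=[39, 41] (size 2, min 39) -> median=32
Step 6: insert 1 -> lo=[1, 7, 26] (size 3, max 26) hi=[32, 39, 41] (size 3, min 32) -> median=29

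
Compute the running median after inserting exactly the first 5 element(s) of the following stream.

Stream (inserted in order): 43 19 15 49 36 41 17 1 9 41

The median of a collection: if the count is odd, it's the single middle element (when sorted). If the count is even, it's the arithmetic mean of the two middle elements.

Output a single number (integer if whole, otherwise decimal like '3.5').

Step 1: insert 43 -> lo=[43] (size 1, max 43) hi=[] (size 0) -> median=43
Step 2: insert 19 -> lo=[19] (size 1, max 19) hi=[43] (size 1, min 43) -> median=31
Step 3: insert 15 -> lo=[15, 19] (size 2, max 19) hi=[43] (size 1, min 43) -> median=19
Step 4: insert 49 -> lo=[15, 19] (size 2, max 19) hi=[43, 49] (size 2, min 43) -> median=31
Step 5: insert 36 -> lo=[15, 19, 36] (size 3, max 36) hi=[43, 49] (size 2, min 43) -> median=36

Answer: 36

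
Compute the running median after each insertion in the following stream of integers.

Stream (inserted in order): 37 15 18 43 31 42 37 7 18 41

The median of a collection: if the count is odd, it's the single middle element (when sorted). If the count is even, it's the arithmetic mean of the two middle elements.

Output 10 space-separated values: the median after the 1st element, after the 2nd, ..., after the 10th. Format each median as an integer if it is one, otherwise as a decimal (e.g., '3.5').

Answer: 37 26 18 27.5 31 34 37 34 31 34

Derivation:
Step 1: insert 37 -> lo=[37] (size 1, max 37) hi=[] (size 0) -> median=37
Step 2: insert 15 -> lo=[15] (size 1, max 15) hi=[37] (size 1, min 37) -> median=26
Step 3: insert 18 -> lo=[15, 18] (size 2, max 18) hi=[37] (size 1, min 37) -> median=18
Step 4: insert 43 -> lo=[15, 18] (size 2, max 18) hi=[37, 43] (size 2, min 37) -> median=27.5
Step 5: insert 31 -> lo=[15, 18, 31] (size 3, max 31) hi=[37, 43] (size 2, min 37) -> median=31
Step 6: insert 42 -> lo=[15, 18, 31] (size 3, max 31) hi=[37, 42, 43] (size 3, min 37) -> median=34
Step 7: insert 37 -> lo=[15, 18, 31, 37] (size 4, max 37) hi=[37, 42, 43] (size 3, min 37) -> median=37
Step 8: insert 7 -> lo=[7, 15, 18, 31] (size 4, max 31) hi=[37, 37, 42, 43] (size 4, min 37) -> median=34
Step 9: insert 18 -> lo=[7, 15, 18, 18, 31] (size 5, max 31) hi=[37, 37, 42, 43] (size 4, min 37) -> median=31
Step 10: insert 41 -> lo=[7, 15, 18, 18, 31] (size 5, max 31) hi=[37, 37, 41, 42, 43] (size 5, min 37) -> median=34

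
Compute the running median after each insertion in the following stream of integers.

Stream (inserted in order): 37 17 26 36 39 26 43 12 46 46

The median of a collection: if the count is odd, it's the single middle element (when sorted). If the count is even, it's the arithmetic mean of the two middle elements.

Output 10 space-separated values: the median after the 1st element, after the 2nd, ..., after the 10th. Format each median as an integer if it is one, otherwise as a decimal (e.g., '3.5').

Step 1: insert 37 -> lo=[37] (size 1, max 37) hi=[] (size 0) -> median=37
Step 2: insert 17 -> lo=[17] (size 1, max 17) hi=[37] (size 1, min 37) -> median=27
Step 3: insert 26 -> lo=[17, 26] (size 2, max 26) hi=[37] (size 1, min 37) -> median=26
Step 4: insert 36 -> lo=[17, 26] (size 2, max 26) hi=[36, 37] (size 2, min 36) -> median=31
Step 5: insert 39 -> lo=[17, 26, 36] (size 3, max 36) hi=[37, 39] (size 2, min 37) -> median=36
Step 6: insert 26 -> lo=[17, 26, 26] (size 3, max 26) hi=[36, 37, 39] (size 3, min 36) -> median=31
Step 7: insert 43 -> lo=[17, 26, 26, 36] (size 4, max 36) hi=[37, 39, 43] (size 3, min 37) -> median=36
Step 8: insert 12 -> lo=[12, 17, 26, 26] (size 4, max 26) hi=[36, 37, 39, 43] (size 4, min 36) -> median=31
Step 9: insert 46 -> lo=[12, 17, 26, 26, 36] (size 5, max 36) hi=[37, 39, 43, 46] (size 4, min 37) -> median=36
Step 10: insert 46 -> lo=[12, 17, 26, 26, 36] (size 5, max 36) hi=[37, 39, 43, 46, 46] (size 5, min 37) -> median=36.5

Answer: 37 27 26 31 36 31 36 31 36 36.5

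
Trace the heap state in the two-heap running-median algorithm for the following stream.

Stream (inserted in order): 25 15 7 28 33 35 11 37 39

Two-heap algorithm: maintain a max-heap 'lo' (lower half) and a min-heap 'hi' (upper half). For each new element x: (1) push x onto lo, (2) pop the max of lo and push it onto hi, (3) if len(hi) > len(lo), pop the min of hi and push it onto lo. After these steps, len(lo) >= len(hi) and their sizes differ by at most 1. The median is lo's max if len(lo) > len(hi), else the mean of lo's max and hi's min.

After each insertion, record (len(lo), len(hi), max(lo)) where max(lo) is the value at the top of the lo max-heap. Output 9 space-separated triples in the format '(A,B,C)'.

Answer: (1,0,25) (1,1,15) (2,1,15) (2,2,15) (3,2,25) (3,3,25) (4,3,25) (4,4,25) (5,4,28)

Derivation:
Step 1: insert 25 -> lo=[25] hi=[] -> (len(lo)=1, len(hi)=0, max(lo)=25)
Step 2: insert 15 -> lo=[15] hi=[25] -> (len(lo)=1, len(hi)=1, max(lo)=15)
Step 3: insert 7 -> lo=[7, 15] hi=[25] -> (len(lo)=2, len(hi)=1, max(lo)=15)
Step 4: insert 28 -> lo=[7, 15] hi=[25, 28] -> (len(lo)=2, len(hi)=2, max(lo)=15)
Step 5: insert 33 -> lo=[7, 15, 25] hi=[28, 33] -> (len(lo)=3, len(hi)=2, max(lo)=25)
Step 6: insert 35 -> lo=[7, 15, 25] hi=[28, 33, 35] -> (len(lo)=3, len(hi)=3, max(lo)=25)
Step 7: insert 11 -> lo=[7, 11, 15, 25] hi=[28, 33, 35] -> (len(lo)=4, len(hi)=3, max(lo)=25)
Step 8: insert 37 -> lo=[7, 11, 15, 25] hi=[28, 33, 35, 37] -> (len(lo)=4, len(hi)=4, max(lo)=25)
Step 9: insert 39 -> lo=[7, 11, 15, 25, 28] hi=[33, 35, 37, 39] -> (len(lo)=5, len(hi)=4, max(lo)=28)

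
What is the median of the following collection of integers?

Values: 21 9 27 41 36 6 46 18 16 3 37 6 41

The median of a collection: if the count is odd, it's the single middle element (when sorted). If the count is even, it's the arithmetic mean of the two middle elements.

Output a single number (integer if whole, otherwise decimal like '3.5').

Step 1: insert 21 -> lo=[21] (size 1, max 21) hi=[] (size 0) -> median=21
Step 2: insert 9 -> lo=[9] (size 1, max 9) hi=[21] (size 1, min 21) -> median=15
Step 3: insert 27 -> lo=[9, 21] (size 2, max 21) hi=[27] (size 1, min 27) -> median=21
Step 4: insert 41 -> lo=[9, 21] (size 2, max 21) hi=[27, 41] (size 2, min 27) -> median=24
Step 5: insert 36 -> lo=[9, 21, 27] (size 3, max 27) hi=[36, 41] (size 2, min 36) -> median=27
Step 6: insert 6 -> lo=[6, 9, 21] (size 3, max 21) hi=[27, 36, 41] (size 3, min 27) -> median=24
Step 7: insert 46 -> lo=[6, 9, 21, 27] (size 4, max 27) hi=[36, 41, 46] (size 3, min 36) -> median=27
Step 8: insert 18 -> lo=[6, 9, 18, 21] (size 4, max 21) hi=[27, 36, 41, 46] (size 4, min 27) -> median=24
Step 9: insert 16 -> lo=[6, 9, 16, 18, 21] (size 5, max 21) hi=[27, 36, 41, 46] (size 4, min 27) -> median=21
Step 10: insert 3 -> lo=[3, 6, 9, 16, 18] (size 5, max 18) hi=[21, 27, 36, 41, 46] (size 5, min 21) -> median=19.5
Step 11: insert 37 -> lo=[3, 6, 9, 16, 18, 21] (size 6, max 21) hi=[27, 36, 37, 41, 46] (size 5, min 27) -> median=21
Step 12: insert 6 -> lo=[3, 6, 6, 9, 16, 18] (size 6, max 18) hi=[21, 27, 36, 37, 41, 46] (size 6, min 21) -> median=19.5
Step 13: insert 41 -> lo=[3, 6, 6, 9, 16, 18, 21] (size 7, max 21) hi=[27, 36, 37, 41, 41, 46] (size 6, min 27) -> median=21

Answer: 21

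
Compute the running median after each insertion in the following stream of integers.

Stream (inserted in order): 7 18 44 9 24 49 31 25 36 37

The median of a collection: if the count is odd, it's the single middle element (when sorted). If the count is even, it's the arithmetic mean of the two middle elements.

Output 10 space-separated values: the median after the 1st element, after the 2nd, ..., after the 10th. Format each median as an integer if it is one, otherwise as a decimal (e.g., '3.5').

Step 1: insert 7 -> lo=[7] (size 1, max 7) hi=[] (size 0) -> median=7
Step 2: insert 18 -> lo=[7] (size 1, max 7) hi=[18] (size 1, min 18) -> median=12.5
Step 3: insert 44 -> lo=[7, 18] (size 2, max 18) hi=[44] (size 1, min 44) -> median=18
Step 4: insert 9 -> lo=[7, 9] (size 2, max 9) hi=[18, 44] (size 2, min 18) -> median=13.5
Step 5: insert 24 -> lo=[7, 9, 18] (size 3, max 18) hi=[24, 44] (size 2, min 24) -> median=18
Step 6: insert 49 -> lo=[7, 9, 18] (size 3, max 18) hi=[24, 44, 49] (size 3, min 24) -> median=21
Step 7: insert 31 -> lo=[7, 9, 18, 24] (size 4, max 24) hi=[31, 44, 49] (size 3, min 31) -> median=24
Step 8: insert 25 -> lo=[7, 9, 18, 24] (size 4, max 24) hi=[25, 31, 44, 49] (size 4, min 25) -> median=24.5
Step 9: insert 36 -> lo=[7, 9, 18, 24, 25] (size 5, max 25) hi=[31, 36, 44, 49] (size 4, min 31) -> median=25
Step 10: insert 37 -> lo=[7, 9, 18, 24, 25] (size 5, max 25) hi=[31, 36, 37, 44, 49] (size 5, min 31) -> median=28

Answer: 7 12.5 18 13.5 18 21 24 24.5 25 28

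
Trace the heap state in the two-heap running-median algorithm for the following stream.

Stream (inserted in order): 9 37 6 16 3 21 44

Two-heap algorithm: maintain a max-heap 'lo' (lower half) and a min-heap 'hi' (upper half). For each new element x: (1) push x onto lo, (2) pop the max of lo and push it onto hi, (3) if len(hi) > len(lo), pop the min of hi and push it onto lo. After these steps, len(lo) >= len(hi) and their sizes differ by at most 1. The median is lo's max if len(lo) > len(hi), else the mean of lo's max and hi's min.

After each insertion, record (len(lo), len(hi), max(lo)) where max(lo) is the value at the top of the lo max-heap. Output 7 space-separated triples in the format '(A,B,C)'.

Step 1: insert 9 -> lo=[9] hi=[] -> (len(lo)=1, len(hi)=0, max(lo)=9)
Step 2: insert 37 -> lo=[9] hi=[37] -> (len(lo)=1, len(hi)=1, max(lo)=9)
Step 3: insert 6 -> lo=[6, 9] hi=[37] -> (len(lo)=2, len(hi)=1, max(lo)=9)
Step 4: insert 16 -> lo=[6, 9] hi=[16, 37] -> (len(lo)=2, len(hi)=2, max(lo)=9)
Step 5: insert 3 -> lo=[3, 6, 9] hi=[16, 37] -> (len(lo)=3, len(hi)=2, max(lo)=9)
Step 6: insert 21 -> lo=[3, 6, 9] hi=[16, 21, 37] -> (len(lo)=3, len(hi)=3, max(lo)=9)
Step 7: insert 44 -> lo=[3, 6, 9, 16] hi=[21, 37, 44] -> (len(lo)=4, len(hi)=3, max(lo)=16)

Answer: (1,0,9) (1,1,9) (2,1,9) (2,2,9) (3,2,9) (3,3,9) (4,3,16)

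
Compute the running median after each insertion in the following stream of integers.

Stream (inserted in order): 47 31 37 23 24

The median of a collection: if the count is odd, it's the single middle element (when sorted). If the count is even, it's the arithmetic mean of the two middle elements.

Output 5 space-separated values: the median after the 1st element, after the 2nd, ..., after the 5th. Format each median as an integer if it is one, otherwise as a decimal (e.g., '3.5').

Step 1: insert 47 -> lo=[47] (size 1, max 47) hi=[] (size 0) -> median=47
Step 2: insert 31 -> lo=[31] (size 1, max 31) hi=[47] (size 1, min 47) -> median=39
Step 3: insert 37 -> lo=[31, 37] (size 2, max 37) hi=[47] (size 1, min 47) -> median=37
Step 4: insert 23 -> lo=[23, 31] (size 2, max 31) hi=[37, 47] (size 2, min 37) -> median=34
Step 5: insert 24 -> lo=[23, 24, 31] (size 3, max 31) hi=[37, 47] (size 2, min 37) -> median=31

Answer: 47 39 37 34 31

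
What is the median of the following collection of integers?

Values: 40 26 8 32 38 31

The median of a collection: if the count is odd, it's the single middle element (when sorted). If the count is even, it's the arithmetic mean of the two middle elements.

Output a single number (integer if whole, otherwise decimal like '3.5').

Answer: 31.5

Derivation:
Step 1: insert 40 -> lo=[40] (size 1, max 40) hi=[] (size 0) -> median=40
Step 2: insert 26 -> lo=[26] (size 1, max 26) hi=[40] (size 1, min 40) -> median=33
Step 3: insert 8 -> lo=[8, 26] (size 2, max 26) hi=[40] (size 1, min 40) -> median=26
Step 4: insert 32 -> lo=[8, 26] (size 2, max 26) hi=[32, 40] (size 2, min 32) -> median=29
Step 5: insert 38 -> lo=[8, 26, 32] (size 3, max 32) hi=[38, 40] (size 2, min 38) -> median=32
Step 6: insert 31 -> lo=[8, 26, 31] (size 3, max 31) hi=[32, 38, 40] (size 3, min 32) -> median=31.5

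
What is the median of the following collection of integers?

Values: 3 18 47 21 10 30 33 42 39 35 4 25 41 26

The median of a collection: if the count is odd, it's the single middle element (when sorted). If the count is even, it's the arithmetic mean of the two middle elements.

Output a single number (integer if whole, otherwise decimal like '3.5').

Step 1: insert 3 -> lo=[3] (size 1, max 3) hi=[] (size 0) -> median=3
Step 2: insert 18 -> lo=[3] (size 1, max 3) hi=[18] (size 1, min 18) -> median=10.5
Step 3: insert 47 -> lo=[3, 18] (size 2, max 18) hi=[47] (size 1, min 47) -> median=18
Step 4: insert 21 -> lo=[3, 18] (size 2, max 18) hi=[21, 47] (size 2, min 21) -> median=19.5
Step 5: insert 10 -> lo=[3, 10, 18] (size 3, max 18) hi=[21, 47] (size 2, min 21) -> median=18
Step 6: insert 30 -> lo=[3, 10, 18] (size 3, max 18) hi=[21, 30, 47] (size 3, min 21) -> median=19.5
Step 7: insert 33 -> lo=[3, 10, 18, 21] (size 4, max 21) hi=[30, 33, 47] (size 3, min 30) -> median=21
Step 8: insert 42 -> lo=[3, 10, 18, 21] (size 4, max 21) hi=[30, 33, 42, 47] (size 4, min 30) -> median=25.5
Step 9: insert 39 -> lo=[3, 10, 18, 21, 30] (size 5, max 30) hi=[33, 39, 42, 47] (size 4, min 33) -> median=30
Step 10: insert 35 -> lo=[3, 10, 18, 21, 30] (size 5, max 30) hi=[33, 35, 39, 42, 47] (size 5, min 33) -> median=31.5
Step 11: insert 4 -> lo=[3, 4, 10, 18, 21, 30] (size 6, max 30) hi=[33, 35, 39, 42, 47] (size 5, min 33) -> median=30
Step 12: insert 25 -> lo=[3, 4, 10, 18, 21, 25] (size 6, max 25) hi=[30, 33, 35, 39, 42, 47] (size 6, min 30) -> median=27.5
Step 13: insert 41 -> lo=[3, 4, 10, 18, 21, 25, 30] (size 7, max 30) hi=[33, 35, 39, 41, 42, 47] (size 6, min 33) -> median=30
Step 14: insert 26 -> lo=[3, 4, 10, 18, 21, 25, 26] (size 7, max 26) hi=[30, 33, 35, 39, 41, 42, 47] (size 7, min 30) -> median=28

Answer: 28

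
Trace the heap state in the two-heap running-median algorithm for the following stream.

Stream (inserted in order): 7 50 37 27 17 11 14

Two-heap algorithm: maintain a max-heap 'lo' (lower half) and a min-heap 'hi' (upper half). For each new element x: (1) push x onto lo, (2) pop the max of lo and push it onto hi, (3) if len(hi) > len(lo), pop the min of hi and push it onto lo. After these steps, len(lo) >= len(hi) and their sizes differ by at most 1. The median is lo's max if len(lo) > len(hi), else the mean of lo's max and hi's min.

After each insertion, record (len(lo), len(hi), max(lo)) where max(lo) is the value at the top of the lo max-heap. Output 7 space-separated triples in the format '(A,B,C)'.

Step 1: insert 7 -> lo=[7] hi=[] -> (len(lo)=1, len(hi)=0, max(lo)=7)
Step 2: insert 50 -> lo=[7] hi=[50] -> (len(lo)=1, len(hi)=1, max(lo)=7)
Step 3: insert 37 -> lo=[7, 37] hi=[50] -> (len(lo)=2, len(hi)=1, max(lo)=37)
Step 4: insert 27 -> lo=[7, 27] hi=[37, 50] -> (len(lo)=2, len(hi)=2, max(lo)=27)
Step 5: insert 17 -> lo=[7, 17, 27] hi=[37, 50] -> (len(lo)=3, len(hi)=2, max(lo)=27)
Step 6: insert 11 -> lo=[7, 11, 17] hi=[27, 37, 50] -> (len(lo)=3, len(hi)=3, max(lo)=17)
Step 7: insert 14 -> lo=[7, 11, 14, 17] hi=[27, 37, 50] -> (len(lo)=4, len(hi)=3, max(lo)=17)

Answer: (1,0,7) (1,1,7) (2,1,37) (2,2,27) (3,2,27) (3,3,17) (4,3,17)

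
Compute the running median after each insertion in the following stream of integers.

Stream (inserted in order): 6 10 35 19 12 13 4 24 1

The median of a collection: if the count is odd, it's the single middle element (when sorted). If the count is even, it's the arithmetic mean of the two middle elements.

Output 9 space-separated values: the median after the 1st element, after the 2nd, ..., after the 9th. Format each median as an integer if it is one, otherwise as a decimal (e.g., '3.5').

Step 1: insert 6 -> lo=[6] (size 1, max 6) hi=[] (size 0) -> median=6
Step 2: insert 10 -> lo=[6] (size 1, max 6) hi=[10] (size 1, min 10) -> median=8
Step 3: insert 35 -> lo=[6, 10] (size 2, max 10) hi=[35] (size 1, min 35) -> median=10
Step 4: insert 19 -> lo=[6, 10] (size 2, max 10) hi=[19, 35] (size 2, min 19) -> median=14.5
Step 5: insert 12 -> lo=[6, 10, 12] (size 3, max 12) hi=[19, 35] (size 2, min 19) -> median=12
Step 6: insert 13 -> lo=[6, 10, 12] (size 3, max 12) hi=[13, 19, 35] (size 3, min 13) -> median=12.5
Step 7: insert 4 -> lo=[4, 6, 10, 12] (size 4, max 12) hi=[13, 19, 35] (size 3, min 13) -> median=12
Step 8: insert 24 -> lo=[4, 6, 10, 12] (size 4, max 12) hi=[13, 19, 24, 35] (size 4, min 13) -> median=12.5
Step 9: insert 1 -> lo=[1, 4, 6, 10, 12] (size 5, max 12) hi=[13, 19, 24, 35] (size 4, min 13) -> median=12

Answer: 6 8 10 14.5 12 12.5 12 12.5 12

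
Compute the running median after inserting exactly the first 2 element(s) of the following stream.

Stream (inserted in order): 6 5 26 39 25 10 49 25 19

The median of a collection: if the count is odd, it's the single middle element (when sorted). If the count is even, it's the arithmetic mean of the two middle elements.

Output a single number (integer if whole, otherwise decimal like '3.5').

Step 1: insert 6 -> lo=[6] (size 1, max 6) hi=[] (size 0) -> median=6
Step 2: insert 5 -> lo=[5] (size 1, max 5) hi=[6] (size 1, min 6) -> median=5.5

Answer: 5.5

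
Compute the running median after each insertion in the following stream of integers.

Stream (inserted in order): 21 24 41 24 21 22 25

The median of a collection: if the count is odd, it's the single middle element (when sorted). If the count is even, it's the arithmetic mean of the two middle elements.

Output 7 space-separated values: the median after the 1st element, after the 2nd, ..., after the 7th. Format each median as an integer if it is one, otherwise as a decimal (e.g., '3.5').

Step 1: insert 21 -> lo=[21] (size 1, max 21) hi=[] (size 0) -> median=21
Step 2: insert 24 -> lo=[21] (size 1, max 21) hi=[24] (size 1, min 24) -> median=22.5
Step 3: insert 41 -> lo=[21, 24] (size 2, max 24) hi=[41] (size 1, min 41) -> median=24
Step 4: insert 24 -> lo=[21, 24] (size 2, max 24) hi=[24, 41] (size 2, min 24) -> median=24
Step 5: insert 21 -> lo=[21, 21, 24] (size 3, max 24) hi=[24, 41] (size 2, min 24) -> median=24
Step 6: insert 22 -> lo=[21, 21, 22] (size 3, max 22) hi=[24, 24, 41] (size 3, min 24) -> median=23
Step 7: insert 25 -> lo=[21, 21, 22, 24] (size 4, max 24) hi=[24, 25, 41] (size 3, min 24) -> median=24

Answer: 21 22.5 24 24 24 23 24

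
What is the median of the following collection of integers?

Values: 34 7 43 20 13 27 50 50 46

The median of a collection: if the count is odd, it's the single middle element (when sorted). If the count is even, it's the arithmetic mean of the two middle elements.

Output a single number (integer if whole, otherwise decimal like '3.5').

Step 1: insert 34 -> lo=[34] (size 1, max 34) hi=[] (size 0) -> median=34
Step 2: insert 7 -> lo=[7] (size 1, max 7) hi=[34] (size 1, min 34) -> median=20.5
Step 3: insert 43 -> lo=[7, 34] (size 2, max 34) hi=[43] (size 1, min 43) -> median=34
Step 4: insert 20 -> lo=[7, 20] (size 2, max 20) hi=[34, 43] (size 2, min 34) -> median=27
Step 5: insert 13 -> lo=[7, 13, 20] (size 3, max 20) hi=[34, 43] (size 2, min 34) -> median=20
Step 6: insert 27 -> lo=[7, 13, 20] (size 3, max 20) hi=[27, 34, 43] (size 3, min 27) -> median=23.5
Step 7: insert 50 -> lo=[7, 13, 20, 27] (size 4, max 27) hi=[34, 43, 50] (size 3, min 34) -> median=27
Step 8: insert 50 -> lo=[7, 13, 20, 27] (size 4, max 27) hi=[34, 43, 50, 50] (size 4, min 34) -> median=30.5
Step 9: insert 46 -> lo=[7, 13, 20, 27, 34] (size 5, max 34) hi=[43, 46, 50, 50] (size 4, min 43) -> median=34

Answer: 34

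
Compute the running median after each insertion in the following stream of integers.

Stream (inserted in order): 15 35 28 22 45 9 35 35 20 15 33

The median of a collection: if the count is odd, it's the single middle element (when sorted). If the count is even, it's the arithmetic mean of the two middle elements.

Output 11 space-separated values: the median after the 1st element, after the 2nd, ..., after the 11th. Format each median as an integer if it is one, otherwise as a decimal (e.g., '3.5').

Answer: 15 25 28 25 28 25 28 31.5 28 25 28

Derivation:
Step 1: insert 15 -> lo=[15] (size 1, max 15) hi=[] (size 0) -> median=15
Step 2: insert 35 -> lo=[15] (size 1, max 15) hi=[35] (size 1, min 35) -> median=25
Step 3: insert 28 -> lo=[15, 28] (size 2, max 28) hi=[35] (size 1, min 35) -> median=28
Step 4: insert 22 -> lo=[15, 22] (size 2, max 22) hi=[28, 35] (size 2, min 28) -> median=25
Step 5: insert 45 -> lo=[15, 22, 28] (size 3, max 28) hi=[35, 45] (size 2, min 35) -> median=28
Step 6: insert 9 -> lo=[9, 15, 22] (size 3, max 22) hi=[28, 35, 45] (size 3, min 28) -> median=25
Step 7: insert 35 -> lo=[9, 15, 22, 28] (size 4, max 28) hi=[35, 35, 45] (size 3, min 35) -> median=28
Step 8: insert 35 -> lo=[9, 15, 22, 28] (size 4, max 28) hi=[35, 35, 35, 45] (size 4, min 35) -> median=31.5
Step 9: insert 20 -> lo=[9, 15, 20, 22, 28] (size 5, max 28) hi=[35, 35, 35, 45] (size 4, min 35) -> median=28
Step 10: insert 15 -> lo=[9, 15, 15, 20, 22] (size 5, max 22) hi=[28, 35, 35, 35, 45] (size 5, min 28) -> median=25
Step 11: insert 33 -> lo=[9, 15, 15, 20, 22, 28] (size 6, max 28) hi=[33, 35, 35, 35, 45] (size 5, min 33) -> median=28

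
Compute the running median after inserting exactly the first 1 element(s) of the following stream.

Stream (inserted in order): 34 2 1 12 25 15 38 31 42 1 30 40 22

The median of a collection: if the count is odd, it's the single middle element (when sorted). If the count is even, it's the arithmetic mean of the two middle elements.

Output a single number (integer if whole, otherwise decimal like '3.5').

Answer: 34

Derivation:
Step 1: insert 34 -> lo=[34] (size 1, max 34) hi=[] (size 0) -> median=34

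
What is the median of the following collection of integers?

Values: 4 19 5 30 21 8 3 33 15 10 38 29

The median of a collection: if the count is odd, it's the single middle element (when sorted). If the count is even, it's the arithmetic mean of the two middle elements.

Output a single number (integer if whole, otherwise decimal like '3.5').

Step 1: insert 4 -> lo=[4] (size 1, max 4) hi=[] (size 0) -> median=4
Step 2: insert 19 -> lo=[4] (size 1, max 4) hi=[19] (size 1, min 19) -> median=11.5
Step 3: insert 5 -> lo=[4, 5] (size 2, max 5) hi=[19] (size 1, min 19) -> median=5
Step 4: insert 30 -> lo=[4, 5] (size 2, max 5) hi=[19, 30] (size 2, min 19) -> median=12
Step 5: insert 21 -> lo=[4, 5, 19] (size 3, max 19) hi=[21, 30] (size 2, min 21) -> median=19
Step 6: insert 8 -> lo=[4, 5, 8] (size 3, max 8) hi=[19, 21, 30] (size 3, min 19) -> median=13.5
Step 7: insert 3 -> lo=[3, 4, 5, 8] (size 4, max 8) hi=[19, 21, 30] (size 3, min 19) -> median=8
Step 8: insert 33 -> lo=[3, 4, 5, 8] (size 4, max 8) hi=[19, 21, 30, 33] (size 4, min 19) -> median=13.5
Step 9: insert 15 -> lo=[3, 4, 5, 8, 15] (size 5, max 15) hi=[19, 21, 30, 33] (size 4, min 19) -> median=15
Step 10: insert 10 -> lo=[3, 4, 5, 8, 10] (size 5, max 10) hi=[15, 19, 21, 30, 33] (size 5, min 15) -> median=12.5
Step 11: insert 38 -> lo=[3, 4, 5, 8, 10, 15] (size 6, max 15) hi=[19, 21, 30, 33, 38] (size 5, min 19) -> median=15
Step 12: insert 29 -> lo=[3, 4, 5, 8, 10, 15] (size 6, max 15) hi=[19, 21, 29, 30, 33, 38] (size 6, min 19) -> median=17

Answer: 17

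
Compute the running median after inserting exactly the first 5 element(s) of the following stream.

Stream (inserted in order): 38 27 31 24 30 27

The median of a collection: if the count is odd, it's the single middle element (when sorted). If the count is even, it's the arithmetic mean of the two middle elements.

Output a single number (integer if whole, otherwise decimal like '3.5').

Step 1: insert 38 -> lo=[38] (size 1, max 38) hi=[] (size 0) -> median=38
Step 2: insert 27 -> lo=[27] (size 1, max 27) hi=[38] (size 1, min 38) -> median=32.5
Step 3: insert 31 -> lo=[27, 31] (size 2, max 31) hi=[38] (size 1, min 38) -> median=31
Step 4: insert 24 -> lo=[24, 27] (size 2, max 27) hi=[31, 38] (size 2, min 31) -> median=29
Step 5: insert 30 -> lo=[24, 27, 30] (size 3, max 30) hi=[31, 38] (size 2, min 31) -> median=30

Answer: 30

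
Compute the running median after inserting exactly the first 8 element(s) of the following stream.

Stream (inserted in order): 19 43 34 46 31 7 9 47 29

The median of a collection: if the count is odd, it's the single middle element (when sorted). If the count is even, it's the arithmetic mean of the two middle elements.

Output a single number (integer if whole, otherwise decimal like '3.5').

Step 1: insert 19 -> lo=[19] (size 1, max 19) hi=[] (size 0) -> median=19
Step 2: insert 43 -> lo=[19] (size 1, max 19) hi=[43] (size 1, min 43) -> median=31
Step 3: insert 34 -> lo=[19, 34] (size 2, max 34) hi=[43] (size 1, min 43) -> median=34
Step 4: insert 46 -> lo=[19, 34] (size 2, max 34) hi=[43, 46] (size 2, min 43) -> median=38.5
Step 5: insert 31 -> lo=[19, 31, 34] (size 3, max 34) hi=[43, 46] (size 2, min 43) -> median=34
Step 6: insert 7 -> lo=[7, 19, 31] (size 3, max 31) hi=[34, 43, 46] (size 3, min 34) -> median=32.5
Step 7: insert 9 -> lo=[7, 9, 19, 31] (size 4, max 31) hi=[34, 43, 46] (size 3, min 34) -> median=31
Step 8: insert 47 -> lo=[7, 9, 19, 31] (size 4, max 31) hi=[34, 43, 46, 47] (size 4, min 34) -> median=32.5

Answer: 32.5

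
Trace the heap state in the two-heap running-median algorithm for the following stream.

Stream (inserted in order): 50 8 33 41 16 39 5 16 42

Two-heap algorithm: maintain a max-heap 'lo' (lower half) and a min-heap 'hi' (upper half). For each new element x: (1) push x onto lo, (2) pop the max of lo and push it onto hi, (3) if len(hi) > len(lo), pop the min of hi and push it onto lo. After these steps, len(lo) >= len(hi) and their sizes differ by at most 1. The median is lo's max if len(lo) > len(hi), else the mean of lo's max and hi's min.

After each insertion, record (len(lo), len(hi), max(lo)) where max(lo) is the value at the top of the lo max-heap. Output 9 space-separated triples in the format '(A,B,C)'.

Step 1: insert 50 -> lo=[50] hi=[] -> (len(lo)=1, len(hi)=0, max(lo)=50)
Step 2: insert 8 -> lo=[8] hi=[50] -> (len(lo)=1, len(hi)=1, max(lo)=8)
Step 3: insert 33 -> lo=[8, 33] hi=[50] -> (len(lo)=2, len(hi)=1, max(lo)=33)
Step 4: insert 41 -> lo=[8, 33] hi=[41, 50] -> (len(lo)=2, len(hi)=2, max(lo)=33)
Step 5: insert 16 -> lo=[8, 16, 33] hi=[41, 50] -> (len(lo)=3, len(hi)=2, max(lo)=33)
Step 6: insert 39 -> lo=[8, 16, 33] hi=[39, 41, 50] -> (len(lo)=3, len(hi)=3, max(lo)=33)
Step 7: insert 5 -> lo=[5, 8, 16, 33] hi=[39, 41, 50] -> (len(lo)=4, len(hi)=3, max(lo)=33)
Step 8: insert 16 -> lo=[5, 8, 16, 16] hi=[33, 39, 41, 50] -> (len(lo)=4, len(hi)=4, max(lo)=16)
Step 9: insert 42 -> lo=[5, 8, 16, 16, 33] hi=[39, 41, 42, 50] -> (len(lo)=5, len(hi)=4, max(lo)=33)

Answer: (1,0,50) (1,1,8) (2,1,33) (2,2,33) (3,2,33) (3,3,33) (4,3,33) (4,4,16) (5,4,33)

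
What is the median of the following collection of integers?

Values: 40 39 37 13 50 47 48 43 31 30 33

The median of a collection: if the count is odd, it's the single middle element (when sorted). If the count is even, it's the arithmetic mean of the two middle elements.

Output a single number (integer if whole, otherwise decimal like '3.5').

Answer: 39

Derivation:
Step 1: insert 40 -> lo=[40] (size 1, max 40) hi=[] (size 0) -> median=40
Step 2: insert 39 -> lo=[39] (size 1, max 39) hi=[40] (size 1, min 40) -> median=39.5
Step 3: insert 37 -> lo=[37, 39] (size 2, max 39) hi=[40] (size 1, min 40) -> median=39
Step 4: insert 13 -> lo=[13, 37] (size 2, max 37) hi=[39, 40] (size 2, min 39) -> median=38
Step 5: insert 50 -> lo=[13, 37, 39] (size 3, max 39) hi=[40, 50] (size 2, min 40) -> median=39
Step 6: insert 47 -> lo=[13, 37, 39] (size 3, max 39) hi=[40, 47, 50] (size 3, min 40) -> median=39.5
Step 7: insert 48 -> lo=[13, 37, 39, 40] (size 4, max 40) hi=[47, 48, 50] (size 3, min 47) -> median=40
Step 8: insert 43 -> lo=[13, 37, 39, 40] (size 4, max 40) hi=[43, 47, 48, 50] (size 4, min 43) -> median=41.5
Step 9: insert 31 -> lo=[13, 31, 37, 39, 40] (size 5, max 40) hi=[43, 47, 48, 50] (size 4, min 43) -> median=40
Step 10: insert 30 -> lo=[13, 30, 31, 37, 39] (size 5, max 39) hi=[40, 43, 47, 48, 50] (size 5, min 40) -> median=39.5
Step 11: insert 33 -> lo=[13, 30, 31, 33, 37, 39] (size 6, max 39) hi=[40, 43, 47, 48, 50] (size 5, min 40) -> median=39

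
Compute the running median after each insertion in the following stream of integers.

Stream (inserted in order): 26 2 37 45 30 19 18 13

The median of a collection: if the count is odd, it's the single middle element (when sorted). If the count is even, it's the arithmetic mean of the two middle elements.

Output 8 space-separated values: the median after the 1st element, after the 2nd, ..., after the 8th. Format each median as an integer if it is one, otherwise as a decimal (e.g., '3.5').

Answer: 26 14 26 31.5 30 28 26 22.5

Derivation:
Step 1: insert 26 -> lo=[26] (size 1, max 26) hi=[] (size 0) -> median=26
Step 2: insert 2 -> lo=[2] (size 1, max 2) hi=[26] (size 1, min 26) -> median=14
Step 3: insert 37 -> lo=[2, 26] (size 2, max 26) hi=[37] (size 1, min 37) -> median=26
Step 4: insert 45 -> lo=[2, 26] (size 2, max 26) hi=[37, 45] (size 2, min 37) -> median=31.5
Step 5: insert 30 -> lo=[2, 26, 30] (size 3, max 30) hi=[37, 45] (size 2, min 37) -> median=30
Step 6: insert 19 -> lo=[2, 19, 26] (size 3, max 26) hi=[30, 37, 45] (size 3, min 30) -> median=28
Step 7: insert 18 -> lo=[2, 18, 19, 26] (size 4, max 26) hi=[30, 37, 45] (size 3, min 30) -> median=26
Step 8: insert 13 -> lo=[2, 13, 18, 19] (size 4, max 19) hi=[26, 30, 37, 45] (size 4, min 26) -> median=22.5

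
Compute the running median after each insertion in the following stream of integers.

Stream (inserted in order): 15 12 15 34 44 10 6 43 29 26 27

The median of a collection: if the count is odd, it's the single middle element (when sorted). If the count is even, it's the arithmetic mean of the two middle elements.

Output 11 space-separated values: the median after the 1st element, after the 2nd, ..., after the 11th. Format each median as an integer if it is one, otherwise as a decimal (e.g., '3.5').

Step 1: insert 15 -> lo=[15] (size 1, max 15) hi=[] (size 0) -> median=15
Step 2: insert 12 -> lo=[12] (size 1, max 12) hi=[15] (size 1, min 15) -> median=13.5
Step 3: insert 15 -> lo=[12, 15] (size 2, max 15) hi=[15] (size 1, min 15) -> median=15
Step 4: insert 34 -> lo=[12, 15] (size 2, max 15) hi=[15, 34] (size 2, min 15) -> median=15
Step 5: insert 44 -> lo=[12, 15, 15] (size 3, max 15) hi=[34, 44] (size 2, min 34) -> median=15
Step 6: insert 10 -> lo=[10, 12, 15] (size 3, max 15) hi=[15, 34, 44] (size 3, min 15) -> median=15
Step 7: insert 6 -> lo=[6, 10, 12, 15] (size 4, max 15) hi=[15, 34, 44] (size 3, min 15) -> median=15
Step 8: insert 43 -> lo=[6, 10, 12, 15] (size 4, max 15) hi=[15, 34, 43, 44] (size 4, min 15) -> median=15
Step 9: insert 29 -> lo=[6, 10, 12, 15, 15] (size 5, max 15) hi=[29, 34, 43, 44] (size 4, min 29) -> median=15
Step 10: insert 26 -> lo=[6, 10, 12, 15, 15] (size 5, max 15) hi=[26, 29, 34, 43, 44] (size 5, min 26) -> median=20.5
Step 11: insert 27 -> lo=[6, 10, 12, 15, 15, 26] (size 6, max 26) hi=[27, 29, 34, 43, 44] (size 5, min 27) -> median=26

Answer: 15 13.5 15 15 15 15 15 15 15 20.5 26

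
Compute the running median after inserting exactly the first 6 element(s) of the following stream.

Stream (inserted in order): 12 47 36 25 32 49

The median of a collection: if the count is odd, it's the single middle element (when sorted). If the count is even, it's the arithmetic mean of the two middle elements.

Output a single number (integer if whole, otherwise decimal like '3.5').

Step 1: insert 12 -> lo=[12] (size 1, max 12) hi=[] (size 0) -> median=12
Step 2: insert 47 -> lo=[12] (size 1, max 12) hi=[47] (size 1, min 47) -> median=29.5
Step 3: insert 36 -> lo=[12, 36] (size 2, max 36) hi=[47] (size 1, min 47) -> median=36
Step 4: insert 25 -> lo=[12, 25] (size 2, max 25) hi=[36, 47] (size 2, min 36) -> median=30.5
Step 5: insert 32 -> lo=[12, 25, 32] (size 3, max 32) hi=[36, 47] (size 2, min 36) -> median=32
Step 6: insert 49 -> lo=[12, 25, 32] (size 3, max 32) hi=[36, 47, 49] (size 3, min 36) -> median=34

Answer: 34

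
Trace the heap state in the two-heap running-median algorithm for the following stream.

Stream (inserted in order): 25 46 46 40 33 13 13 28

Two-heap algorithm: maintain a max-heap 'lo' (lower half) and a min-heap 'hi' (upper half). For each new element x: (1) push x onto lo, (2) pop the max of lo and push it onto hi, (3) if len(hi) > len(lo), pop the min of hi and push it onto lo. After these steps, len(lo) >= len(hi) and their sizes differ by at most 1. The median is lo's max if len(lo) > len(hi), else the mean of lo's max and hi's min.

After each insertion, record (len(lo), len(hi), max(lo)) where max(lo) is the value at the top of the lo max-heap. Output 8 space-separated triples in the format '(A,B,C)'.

Step 1: insert 25 -> lo=[25] hi=[] -> (len(lo)=1, len(hi)=0, max(lo)=25)
Step 2: insert 46 -> lo=[25] hi=[46] -> (len(lo)=1, len(hi)=1, max(lo)=25)
Step 3: insert 46 -> lo=[25, 46] hi=[46] -> (len(lo)=2, len(hi)=1, max(lo)=46)
Step 4: insert 40 -> lo=[25, 40] hi=[46, 46] -> (len(lo)=2, len(hi)=2, max(lo)=40)
Step 5: insert 33 -> lo=[25, 33, 40] hi=[46, 46] -> (len(lo)=3, len(hi)=2, max(lo)=40)
Step 6: insert 13 -> lo=[13, 25, 33] hi=[40, 46, 46] -> (len(lo)=3, len(hi)=3, max(lo)=33)
Step 7: insert 13 -> lo=[13, 13, 25, 33] hi=[40, 46, 46] -> (len(lo)=4, len(hi)=3, max(lo)=33)
Step 8: insert 28 -> lo=[13, 13, 25, 28] hi=[33, 40, 46, 46] -> (len(lo)=4, len(hi)=4, max(lo)=28)

Answer: (1,0,25) (1,1,25) (2,1,46) (2,2,40) (3,2,40) (3,3,33) (4,3,33) (4,4,28)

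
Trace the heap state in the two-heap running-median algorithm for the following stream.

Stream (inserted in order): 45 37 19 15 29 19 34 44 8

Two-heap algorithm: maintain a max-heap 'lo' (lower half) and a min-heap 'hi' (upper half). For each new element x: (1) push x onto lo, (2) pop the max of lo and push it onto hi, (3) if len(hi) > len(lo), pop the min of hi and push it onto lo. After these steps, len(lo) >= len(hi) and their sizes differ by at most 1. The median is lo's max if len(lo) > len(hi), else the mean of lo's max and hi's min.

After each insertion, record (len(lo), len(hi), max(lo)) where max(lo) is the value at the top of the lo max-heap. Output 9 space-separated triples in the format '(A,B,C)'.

Step 1: insert 45 -> lo=[45] hi=[] -> (len(lo)=1, len(hi)=0, max(lo)=45)
Step 2: insert 37 -> lo=[37] hi=[45] -> (len(lo)=1, len(hi)=1, max(lo)=37)
Step 3: insert 19 -> lo=[19, 37] hi=[45] -> (len(lo)=2, len(hi)=1, max(lo)=37)
Step 4: insert 15 -> lo=[15, 19] hi=[37, 45] -> (len(lo)=2, len(hi)=2, max(lo)=19)
Step 5: insert 29 -> lo=[15, 19, 29] hi=[37, 45] -> (len(lo)=3, len(hi)=2, max(lo)=29)
Step 6: insert 19 -> lo=[15, 19, 19] hi=[29, 37, 45] -> (len(lo)=3, len(hi)=3, max(lo)=19)
Step 7: insert 34 -> lo=[15, 19, 19, 29] hi=[34, 37, 45] -> (len(lo)=4, len(hi)=3, max(lo)=29)
Step 8: insert 44 -> lo=[15, 19, 19, 29] hi=[34, 37, 44, 45] -> (len(lo)=4, len(hi)=4, max(lo)=29)
Step 9: insert 8 -> lo=[8, 15, 19, 19, 29] hi=[34, 37, 44, 45] -> (len(lo)=5, len(hi)=4, max(lo)=29)

Answer: (1,0,45) (1,1,37) (2,1,37) (2,2,19) (3,2,29) (3,3,19) (4,3,29) (4,4,29) (5,4,29)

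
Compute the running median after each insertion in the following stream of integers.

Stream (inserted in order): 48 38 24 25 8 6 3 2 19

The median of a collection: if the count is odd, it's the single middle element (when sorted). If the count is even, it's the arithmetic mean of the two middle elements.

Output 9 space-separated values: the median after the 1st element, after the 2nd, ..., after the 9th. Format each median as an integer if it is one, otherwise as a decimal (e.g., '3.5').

Step 1: insert 48 -> lo=[48] (size 1, max 48) hi=[] (size 0) -> median=48
Step 2: insert 38 -> lo=[38] (size 1, max 38) hi=[48] (size 1, min 48) -> median=43
Step 3: insert 24 -> lo=[24, 38] (size 2, max 38) hi=[48] (size 1, min 48) -> median=38
Step 4: insert 25 -> lo=[24, 25] (size 2, max 25) hi=[38, 48] (size 2, min 38) -> median=31.5
Step 5: insert 8 -> lo=[8, 24, 25] (size 3, max 25) hi=[38, 48] (size 2, min 38) -> median=25
Step 6: insert 6 -> lo=[6, 8, 24] (size 3, max 24) hi=[25, 38, 48] (size 3, min 25) -> median=24.5
Step 7: insert 3 -> lo=[3, 6, 8, 24] (size 4, max 24) hi=[25, 38, 48] (size 3, min 25) -> median=24
Step 8: insert 2 -> lo=[2, 3, 6, 8] (size 4, max 8) hi=[24, 25, 38, 48] (size 4, min 24) -> median=16
Step 9: insert 19 -> lo=[2, 3, 6, 8, 19] (size 5, max 19) hi=[24, 25, 38, 48] (size 4, min 24) -> median=19

Answer: 48 43 38 31.5 25 24.5 24 16 19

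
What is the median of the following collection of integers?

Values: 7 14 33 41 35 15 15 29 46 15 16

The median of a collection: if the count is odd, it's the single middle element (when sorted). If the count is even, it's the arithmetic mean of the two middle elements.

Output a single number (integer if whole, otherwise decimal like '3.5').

Step 1: insert 7 -> lo=[7] (size 1, max 7) hi=[] (size 0) -> median=7
Step 2: insert 14 -> lo=[7] (size 1, max 7) hi=[14] (size 1, min 14) -> median=10.5
Step 3: insert 33 -> lo=[7, 14] (size 2, max 14) hi=[33] (size 1, min 33) -> median=14
Step 4: insert 41 -> lo=[7, 14] (size 2, max 14) hi=[33, 41] (size 2, min 33) -> median=23.5
Step 5: insert 35 -> lo=[7, 14, 33] (size 3, max 33) hi=[35, 41] (size 2, min 35) -> median=33
Step 6: insert 15 -> lo=[7, 14, 15] (size 3, max 15) hi=[33, 35, 41] (size 3, min 33) -> median=24
Step 7: insert 15 -> lo=[7, 14, 15, 15] (size 4, max 15) hi=[33, 35, 41] (size 3, min 33) -> median=15
Step 8: insert 29 -> lo=[7, 14, 15, 15] (size 4, max 15) hi=[29, 33, 35, 41] (size 4, min 29) -> median=22
Step 9: insert 46 -> lo=[7, 14, 15, 15, 29] (size 5, max 29) hi=[33, 35, 41, 46] (size 4, min 33) -> median=29
Step 10: insert 15 -> lo=[7, 14, 15, 15, 15] (size 5, max 15) hi=[29, 33, 35, 41, 46] (size 5, min 29) -> median=22
Step 11: insert 16 -> lo=[7, 14, 15, 15, 15, 16] (size 6, max 16) hi=[29, 33, 35, 41, 46] (size 5, min 29) -> median=16

Answer: 16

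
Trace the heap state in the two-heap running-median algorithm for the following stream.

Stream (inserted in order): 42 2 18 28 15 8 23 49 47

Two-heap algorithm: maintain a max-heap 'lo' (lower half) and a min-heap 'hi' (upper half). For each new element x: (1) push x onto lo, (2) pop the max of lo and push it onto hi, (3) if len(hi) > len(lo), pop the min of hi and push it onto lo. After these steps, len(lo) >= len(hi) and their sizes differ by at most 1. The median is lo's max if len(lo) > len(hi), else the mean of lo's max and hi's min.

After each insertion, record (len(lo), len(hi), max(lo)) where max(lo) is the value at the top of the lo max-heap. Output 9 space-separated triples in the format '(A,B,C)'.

Step 1: insert 42 -> lo=[42] hi=[] -> (len(lo)=1, len(hi)=0, max(lo)=42)
Step 2: insert 2 -> lo=[2] hi=[42] -> (len(lo)=1, len(hi)=1, max(lo)=2)
Step 3: insert 18 -> lo=[2, 18] hi=[42] -> (len(lo)=2, len(hi)=1, max(lo)=18)
Step 4: insert 28 -> lo=[2, 18] hi=[28, 42] -> (len(lo)=2, len(hi)=2, max(lo)=18)
Step 5: insert 15 -> lo=[2, 15, 18] hi=[28, 42] -> (len(lo)=3, len(hi)=2, max(lo)=18)
Step 6: insert 8 -> lo=[2, 8, 15] hi=[18, 28, 42] -> (len(lo)=3, len(hi)=3, max(lo)=15)
Step 7: insert 23 -> lo=[2, 8, 15, 18] hi=[23, 28, 42] -> (len(lo)=4, len(hi)=3, max(lo)=18)
Step 8: insert 49 -> lo=[2, 8, 15, 18] hi=[23, 28, 42, 49] -> (len(lo)=4, len(hi)=4, max(lo)=18)
Step 9: insert 47 -> lo=[2, 8, 15, 18, 23] hi=[28, 42, 47, 49] -> (len(lo)=5, len(hi)=4, max(lo)=23)

Answer: (1,0,42) (1,1,2) (2,1,18) (2,2,18) (3,2,18) (3,3,15) (4,3,18) (4,4,18) (5,4,23)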